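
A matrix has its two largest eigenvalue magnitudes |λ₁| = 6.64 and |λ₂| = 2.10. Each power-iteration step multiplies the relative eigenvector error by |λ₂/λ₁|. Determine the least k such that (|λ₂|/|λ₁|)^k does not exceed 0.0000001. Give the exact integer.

|λ₂/λ₁| = 2.10/6.64 = 0.31627
Need k ≥ ln(0.0000001) / ln(0.31627) = -16.1181 / -1.1512 ≈ 14.001
Smallest integer k satisfying the bound: 15

15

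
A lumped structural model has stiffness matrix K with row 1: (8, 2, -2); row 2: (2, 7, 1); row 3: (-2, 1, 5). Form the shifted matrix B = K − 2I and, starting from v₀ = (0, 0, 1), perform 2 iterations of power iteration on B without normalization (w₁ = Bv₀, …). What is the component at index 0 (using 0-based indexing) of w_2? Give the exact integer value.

B = K − 2I has rows (6, 2, -2); (2, 5, 1); (-2, 1, 3)
w1 = Bv₀ = (6·0 + 2·0 + (-2)·1; 2·0 + 5·0 + 1·1; (-2)·0 + 1·0 + 3·1) = (-2, 1, 3)
w2 = Bw1 = (6·(-2) + 2·1 + (-2)·3; 2·(-2) + 5·1 + 1·3; (-2)·(-2) + 1·1 + 3·3) = (-16, 4, 14)
Requested component of w2: -16

-16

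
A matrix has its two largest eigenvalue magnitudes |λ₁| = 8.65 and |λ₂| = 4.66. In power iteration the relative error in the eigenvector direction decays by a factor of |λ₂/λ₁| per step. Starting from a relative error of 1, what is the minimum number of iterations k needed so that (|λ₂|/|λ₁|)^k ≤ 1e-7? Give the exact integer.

27

|λ₂/λ₁| = 4.66/8.65 = 0.53873
Need k ≥ ln(1e-7) / ln(0.53873) = -16.1181 / -0.6185 ≈ 26.058
Smallest integer k satisfying the bound: 27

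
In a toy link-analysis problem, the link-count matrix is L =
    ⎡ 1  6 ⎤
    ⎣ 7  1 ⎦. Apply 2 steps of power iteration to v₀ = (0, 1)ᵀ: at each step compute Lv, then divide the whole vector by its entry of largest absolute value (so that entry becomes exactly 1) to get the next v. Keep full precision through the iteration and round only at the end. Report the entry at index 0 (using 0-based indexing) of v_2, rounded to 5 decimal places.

Lv0 = (6.000000, 1.000000); divide by 6.000000 → v1 = (1.000000, 0.166667)
Lv1 = (2.000000, 7.166667); divide by 7.166667 → v2 = (0.279070, 1.000000)
Requested entry of v2: 12/43 = 0.27907

0.27907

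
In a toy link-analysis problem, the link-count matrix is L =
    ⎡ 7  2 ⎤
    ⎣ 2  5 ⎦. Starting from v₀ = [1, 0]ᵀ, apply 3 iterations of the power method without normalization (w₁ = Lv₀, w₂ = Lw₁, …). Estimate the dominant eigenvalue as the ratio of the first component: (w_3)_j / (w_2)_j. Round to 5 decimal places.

λ ≈ 7.90566

w1 = Lv₀ = (7, 2)
w2 = Lw1 = (53, 24)
w3 = Lw2 = (419, 226)
Ratio at component: 419 / 53 = 7.90566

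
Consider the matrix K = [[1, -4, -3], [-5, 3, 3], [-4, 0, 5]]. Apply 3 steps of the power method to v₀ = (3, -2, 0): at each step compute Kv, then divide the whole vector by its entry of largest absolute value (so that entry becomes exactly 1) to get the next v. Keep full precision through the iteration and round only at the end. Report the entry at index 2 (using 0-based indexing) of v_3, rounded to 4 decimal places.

Kv0 = (11.00000, -21.00000, -12.00000); divide by -21.00000 → v1 = (-0.52381, 1.00000, 0.57143)
Kv1 = (-6.23810, 7.33333, 4.95238); divide by 7.33333 → v2 = (-0.85065, 1.00000, 0.67532)
Kv2 = (-6.87662, 9.27922, 6.77922); divide by 9.27922 → v3 = (-0.74108, 1.00000, 0.73058)
Requested entry of v3: -1044/-1429 = 0.7306

0.7306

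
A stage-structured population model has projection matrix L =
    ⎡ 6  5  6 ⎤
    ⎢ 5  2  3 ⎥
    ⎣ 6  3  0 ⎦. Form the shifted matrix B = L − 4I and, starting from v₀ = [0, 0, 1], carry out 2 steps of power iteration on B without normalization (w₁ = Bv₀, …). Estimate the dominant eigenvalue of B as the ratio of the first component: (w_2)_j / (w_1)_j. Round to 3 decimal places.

μ ≈ 0.500

B = L − 4I has rows (2, 5, 6); (5, -2, 3); (6, 3, -4)
w1 = Bv₀ = (2·0 + 5·0 + 6·1; 5·0 + (-2)·0 + 3·1; 6·0 + 3·0 + (-4)·1) = (6, 3, -4)
w2 = Bw1 = (2·6 + 5·3 + 6·(-4); 5·6 + (-2)·3 + 3·(-4); 6·6 + 3·3 + (-4)·(-4)) = (3, 12, 61)
Ratio: 3/6 = 0.500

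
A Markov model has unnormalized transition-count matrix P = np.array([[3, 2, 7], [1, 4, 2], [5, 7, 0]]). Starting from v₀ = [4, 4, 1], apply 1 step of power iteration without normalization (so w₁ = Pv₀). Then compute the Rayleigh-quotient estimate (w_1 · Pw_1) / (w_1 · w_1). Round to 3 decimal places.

λ ≈ 8.803

w1 = Pv₀ = (3·4 + 2·4 + 7·1; 1·4 + 4·4 + 2·1; 5·4 + 7·4 + 0·1) = (27, 22, 48)
Pw1 = (461, 211, 289)
w1·Pw1 = 27·461 + 22·211 + 48·289 = 30961; w1·w1 = 27·27 + 22·22 + 48·48 = 3517
λ ≈ 30961/3517 = 8.803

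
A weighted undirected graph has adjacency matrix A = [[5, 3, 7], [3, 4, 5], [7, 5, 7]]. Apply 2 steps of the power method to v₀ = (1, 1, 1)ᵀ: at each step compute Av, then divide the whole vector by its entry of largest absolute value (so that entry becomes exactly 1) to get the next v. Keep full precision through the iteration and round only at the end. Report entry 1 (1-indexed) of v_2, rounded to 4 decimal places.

Av0 = (15.00000, 12.00000, 19.00000); divide by 19.00000 → v1 = (0.78947, 0.63158, 1.00000)
Av1 = (12.84211, 9.89474, 15.68421); divide by 15.68421 → v2 = (0.81879, 0.63087, 1.00000)
Requested entry of v2: 244/298 = 0.8188

0.8188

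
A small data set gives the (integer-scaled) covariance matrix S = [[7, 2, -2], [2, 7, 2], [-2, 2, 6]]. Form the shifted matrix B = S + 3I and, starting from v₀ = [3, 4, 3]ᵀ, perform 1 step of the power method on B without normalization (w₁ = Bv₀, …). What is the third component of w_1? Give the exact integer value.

29

B = S + 3I has rows (10, 2, -2); (2, 10, 2); (-2, 2, 9)
w1 = Bv₀ = (32, 52, 29)
Requested component of w1: 29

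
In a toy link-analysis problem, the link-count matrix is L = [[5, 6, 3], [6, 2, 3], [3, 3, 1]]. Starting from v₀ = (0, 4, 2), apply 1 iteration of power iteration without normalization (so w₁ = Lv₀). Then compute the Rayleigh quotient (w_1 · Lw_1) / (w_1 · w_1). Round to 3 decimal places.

λ ≈ 10.700

w1 = Lv₀ = (5·0 + 6·4 + 3·2; 6·0 + 2·4 + 3·2; 3·0 + 3·4 + 1·2) = (30, 14, 14)
Lw1 = (276, 250, 146)
w1·Lw1 = 30·276 + 14·250 + 14·146 = 13824; w1·w1 = 30·30 + 14·14 + 14·14 = 1292
λ ≈ 13824/1292 = 10.700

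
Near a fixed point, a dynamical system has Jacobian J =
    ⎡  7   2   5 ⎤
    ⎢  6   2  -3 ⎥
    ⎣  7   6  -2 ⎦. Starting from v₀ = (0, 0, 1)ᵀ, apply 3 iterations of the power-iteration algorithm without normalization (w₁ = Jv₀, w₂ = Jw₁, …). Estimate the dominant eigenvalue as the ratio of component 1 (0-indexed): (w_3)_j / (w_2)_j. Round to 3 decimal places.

λ ≈ 3.700

w1 = Jv₀ = (7·0 + 2·0 + 5·1; 6·0 + 2·0 + (-3)·1; 7·0 + 6·0 + (-2)·1) = (5, -3, -2)
w2 = Jw1 = (7·5 + 2·(-3) + 5·(-2); 6·5 + 2·(-3) + (-3)·(-2); 7·5 + 6·(-3) + (-2)·(-2)) = (19, 30, 21)
w3 = Jw2 = (298, 111, 271)
Ratio at component: 111 / 30 = 3.700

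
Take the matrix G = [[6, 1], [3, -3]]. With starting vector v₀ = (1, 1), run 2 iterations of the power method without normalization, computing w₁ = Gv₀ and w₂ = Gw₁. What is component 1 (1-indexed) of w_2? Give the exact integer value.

42

w1 = Gv₀ = (7, 0)
w2 = Gw1 = (42, 21)
The requested component of w2 is 42.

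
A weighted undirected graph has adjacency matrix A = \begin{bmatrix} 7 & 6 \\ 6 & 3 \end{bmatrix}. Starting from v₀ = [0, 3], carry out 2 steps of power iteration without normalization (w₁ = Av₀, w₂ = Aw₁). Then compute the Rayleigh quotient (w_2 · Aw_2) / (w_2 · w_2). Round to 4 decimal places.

λ ≈ 11.3200

w1 = Av₀ = (7·0 + 6·3; 6·0 + 3·3) = (18, 9)
w2 = Aw1 = (7·18 + 6·9; 6·18 + 3·9) = (180, 135)
Aw2 = (2070, 1485)
w2·Aw2 = 180·2070 + 135·1485 = 573075; w2·w2 = 180·180 + 135·135 = 50625
λ ≈ 573075/50625 = 11.3200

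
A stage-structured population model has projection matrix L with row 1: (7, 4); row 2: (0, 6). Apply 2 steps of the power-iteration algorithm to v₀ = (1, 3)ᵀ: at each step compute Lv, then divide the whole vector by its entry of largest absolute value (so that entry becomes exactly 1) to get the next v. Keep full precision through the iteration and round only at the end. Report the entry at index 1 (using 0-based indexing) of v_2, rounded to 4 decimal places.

Lv0 = (19.00000, 18.00000); divide by 19.00000 → v1 = (1.00000, 0.94737)
Lv1 = (10.78947, 5.68421); divide by 10.78947 → v2 = (1.00000, 0.52683)
Requested entry of v2: 108/205 = 0.5268

0.5268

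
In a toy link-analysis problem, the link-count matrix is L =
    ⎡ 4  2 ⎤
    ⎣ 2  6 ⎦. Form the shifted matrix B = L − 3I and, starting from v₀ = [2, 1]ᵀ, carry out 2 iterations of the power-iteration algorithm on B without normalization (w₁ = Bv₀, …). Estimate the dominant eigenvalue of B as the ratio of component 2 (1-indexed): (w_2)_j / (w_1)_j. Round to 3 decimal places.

4.143

B = L − 3I has rows (1, 2); (2, 3)
w1 = Bv₀ = (1·2 + 2·1; 2·2 + 3·1) = (4, 7)
w2 = Bw1 = (1·4 + 2·7; 2·4 + 3·7) = (18, 29)
Ratio: 29/7 = 4.143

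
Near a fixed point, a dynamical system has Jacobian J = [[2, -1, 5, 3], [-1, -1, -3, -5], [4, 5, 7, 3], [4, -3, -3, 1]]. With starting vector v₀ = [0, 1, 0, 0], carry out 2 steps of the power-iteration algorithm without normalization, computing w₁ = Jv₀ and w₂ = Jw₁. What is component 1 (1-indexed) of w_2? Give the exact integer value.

w1 = Jv₀ = (2·0 + (-1)·1 + 5·0 + 3·0; (-1)·0 + (-1)·1 + (-3)·0 + (-5)·0; 4·0 + 5·1 + 7·0 + 3·0; 4·0 + (-3)·1 + (-3)·0 + 1·0) = (-1, -1, 5, -3)
w2 = Jw1 = (2·(-1) + (-1)·(-1) + 5·5 + 3·(-3); (-1)·(-1) + (-1)·(-1) + (-3)·5 + (-5)·(-3); 4·(-1) + 5·(-1) + 7·5 + 3·(-3); 4·(-1) + (-3)·(-1) + (-3)·5 + 1·(-3)) = (15, 2, 17, -19)
The requested component of w2 is 15.

15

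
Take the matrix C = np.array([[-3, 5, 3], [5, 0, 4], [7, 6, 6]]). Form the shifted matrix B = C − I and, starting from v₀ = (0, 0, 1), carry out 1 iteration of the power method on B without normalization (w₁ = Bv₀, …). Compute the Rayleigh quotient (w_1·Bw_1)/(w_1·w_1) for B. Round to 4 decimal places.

B = C − I has rows (-4, 5, 3); (5, -1, 4); (7, 6, 5)
w1 = Bv₀ = (3, 4, 5)
Bw1 = (23, 31, 70)
w1·Bw1 = 543; w1·w1 = 50; μ ≈ 543/50 = 10.8600

μ ≈ 10.8600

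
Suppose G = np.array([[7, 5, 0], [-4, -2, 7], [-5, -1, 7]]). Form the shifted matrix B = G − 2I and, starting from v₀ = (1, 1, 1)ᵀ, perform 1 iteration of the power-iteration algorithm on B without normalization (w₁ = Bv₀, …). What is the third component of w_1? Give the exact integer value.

-1

B = G − 2I has rows (5, 5, 0); (-4, -4, 7); (-5, -1, 5)
w1 = Bv₀ = (10, -1, -1)
Requested component of w1: -1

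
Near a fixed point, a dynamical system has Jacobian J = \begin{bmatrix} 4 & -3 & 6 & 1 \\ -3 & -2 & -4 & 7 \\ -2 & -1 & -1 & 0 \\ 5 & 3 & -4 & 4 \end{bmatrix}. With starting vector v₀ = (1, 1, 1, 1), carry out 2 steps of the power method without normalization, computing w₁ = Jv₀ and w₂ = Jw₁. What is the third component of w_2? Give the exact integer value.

w1 = Jv₀ = (4·1 + (-3)·1 + 6·1 + 1·1; (-3)·1 + (-2)·1 + (-4)·1 + 7·1; (-2)·1 + (-1)·1 + (-1)·1 + 0·1; 5·1 + 3·1 + (-4)·1 + 4·1) = (8, -2, -4, 8)
w2 = Jw1 = (4·8 + (-3)·(-2) + 6·(-4) + 1·8; (-3)·8 + (-2)·(-2) + (-4)·(-4) + 7·8; (-2)·8 + (-1)·(-2) + (-1)·(-4) + 0·8; 5·8 + 3·(-2) + (-4)·(-4) + 4·8) = (22, 52, -10, 82)
The requested component of w2 is -10.

-10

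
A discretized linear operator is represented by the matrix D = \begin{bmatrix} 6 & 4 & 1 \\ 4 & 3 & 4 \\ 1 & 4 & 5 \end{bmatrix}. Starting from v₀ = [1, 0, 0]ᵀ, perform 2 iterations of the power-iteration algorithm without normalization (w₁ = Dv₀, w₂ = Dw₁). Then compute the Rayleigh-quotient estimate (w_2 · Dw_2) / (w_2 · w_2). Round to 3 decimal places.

w1 = Dv₀ = (6·1 + 4·0 + 1·0; 4·1 + 3·0 + 4·0; 1·1 + 4·0 + 5·0) = (6, 4, 1)
w2 = Dw1 = (6·6 + 4·4 + 1·1; 4·6 + 3·4 + 4·1; 1·6 + 4·4 + 5·1) = (53, 40, 27)
Dw2 = (505, 440, 348)
w2·Dw2 = 53·505 + 40·440 + 27·348 = 53761; w2·w2 = 53·53 + 40·40 + 27·27 = 5138
λ ≈ 53761/5138 = 10.463

10.463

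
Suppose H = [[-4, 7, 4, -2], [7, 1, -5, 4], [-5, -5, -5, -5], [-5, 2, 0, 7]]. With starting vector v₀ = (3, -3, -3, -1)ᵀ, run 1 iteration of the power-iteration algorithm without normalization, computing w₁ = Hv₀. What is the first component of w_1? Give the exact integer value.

w1 = Hv₀ = (-43, 29, 20, -28)
The requested component of w1 is -43.

-43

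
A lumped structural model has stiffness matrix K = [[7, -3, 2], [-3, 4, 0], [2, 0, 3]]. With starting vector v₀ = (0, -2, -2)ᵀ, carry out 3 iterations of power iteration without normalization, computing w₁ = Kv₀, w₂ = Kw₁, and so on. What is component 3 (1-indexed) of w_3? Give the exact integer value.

w1 = Kv₀ = (2, -8, -6)
w2 = Kw1 = (26, -38, -14)
w3 = Kw2 = (268, -230, 10)
The requested component of w3 is 10.

10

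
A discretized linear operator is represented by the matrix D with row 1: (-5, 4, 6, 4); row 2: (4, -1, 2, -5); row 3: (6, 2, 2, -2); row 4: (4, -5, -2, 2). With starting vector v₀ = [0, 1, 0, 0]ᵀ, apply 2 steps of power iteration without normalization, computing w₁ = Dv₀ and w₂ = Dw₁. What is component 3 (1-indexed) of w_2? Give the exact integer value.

36

w1 = Dv₀ = (4, -1, 2, -5)
w2 = Dw1 = (-32, 46, 36, 7)
The requested component of w2 is 36.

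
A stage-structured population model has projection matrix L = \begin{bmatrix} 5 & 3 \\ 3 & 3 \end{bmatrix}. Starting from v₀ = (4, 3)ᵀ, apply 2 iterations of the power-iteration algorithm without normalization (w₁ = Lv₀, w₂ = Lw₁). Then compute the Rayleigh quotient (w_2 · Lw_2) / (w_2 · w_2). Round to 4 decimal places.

w1 = Lv₀ = (29, 21)
w2 = Lw1 = (208, 150)
Lw2 = (1490, 1074)
w2·Lw2 = 208·1490 + 150·1074 = 471020; w2·w2 = 208·208 + 150·150 = 65764
λ ≈ 471020/65764 = 7.1623

λ ≈ 7.1623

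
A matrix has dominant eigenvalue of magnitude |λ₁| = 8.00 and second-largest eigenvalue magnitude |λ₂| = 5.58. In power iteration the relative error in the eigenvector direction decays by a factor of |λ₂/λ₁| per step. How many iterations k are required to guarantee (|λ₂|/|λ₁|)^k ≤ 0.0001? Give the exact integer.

|λ₂/λ₁| = 5.58/8.00 = 0.69750
Need k ≥ ln(0.0001) / ln(0.69750) = -9.2103 / -0.3603 ≈ 25.566
Smallest integer k satisfying the bound: 26

26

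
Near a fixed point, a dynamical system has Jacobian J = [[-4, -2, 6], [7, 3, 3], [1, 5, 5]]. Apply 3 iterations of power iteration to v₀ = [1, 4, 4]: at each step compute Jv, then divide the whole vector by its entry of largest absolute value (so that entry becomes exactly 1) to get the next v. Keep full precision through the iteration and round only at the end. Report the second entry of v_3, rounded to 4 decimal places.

Jv0 = (12.00000, 31.00000, 41.00000); divide by 41.00000 → v1 = (0.29268, 0.75610, 1.00000)
Jv1 = (3.31707, 7.31707, 9.07317); divide by 9.07317 → v2 = (0.36559, 0.80645, 1.00000)
Jv2 = (2.92473, 7.97849, 9.39785); divide by 9.39785 → v3 = (0.31121, 0.84897, 1.00000)
Requested entry of v3: 2968/3496 = 0.8490

0.8490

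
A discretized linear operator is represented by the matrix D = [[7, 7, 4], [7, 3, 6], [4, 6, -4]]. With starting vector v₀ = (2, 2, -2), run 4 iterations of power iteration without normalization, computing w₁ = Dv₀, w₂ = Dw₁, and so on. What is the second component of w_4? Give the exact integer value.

w1 = Dv₀ = (7·2 + 7·2 + 4·(-2); 7·2 + 3·2 + 6·(-2); 4·2 + 6·2 + (-4)·(-2)) = (20, 8, 28)
w2 = Dw1 = (7·20 + 7·8 + 4·28; 7·20 + 3·8 + 6·28; 4·20 + 6·8 + (-4)·28) = (308, 332, 16)
w3 = Dw2 = (4544, 3248, 3160)
w4 = Dw3 = (67184, 60512, 25024)
The requested component of w4 is 60512.

60512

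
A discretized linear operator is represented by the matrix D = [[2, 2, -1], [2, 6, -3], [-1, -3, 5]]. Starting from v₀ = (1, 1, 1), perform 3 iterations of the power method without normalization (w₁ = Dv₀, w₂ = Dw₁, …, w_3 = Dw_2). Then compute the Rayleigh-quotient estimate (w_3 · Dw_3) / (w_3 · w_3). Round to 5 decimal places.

w1 = Dv₀ = (2·1 + 2·1 + (-1)·1; 2·1 + 6·1 + (-3)·1; (-1)·1 + (-3)·1 + 5·1) = (3, 5, 1)
w2 = Dw1 = (2·3 + 2·5 + (-1)·1; 2·3 + 6·5 + (-3)·1; (-1)·3 + (-3)·5 + 5·1) = (15, 33, -13)
w3 = Dw2 = (109, 267, -179)
Dw3 = (931, 2357, -1805)
w3·Dw3 = 109·931 + 267·2357 + (-179)·(-1805) = 1053893; w3·w3 = 109·109 + 267·267 + (-179)·(-179) = 115211
λ ≈ 1053893/115211 = 9.14750

λ ≈ 9.14750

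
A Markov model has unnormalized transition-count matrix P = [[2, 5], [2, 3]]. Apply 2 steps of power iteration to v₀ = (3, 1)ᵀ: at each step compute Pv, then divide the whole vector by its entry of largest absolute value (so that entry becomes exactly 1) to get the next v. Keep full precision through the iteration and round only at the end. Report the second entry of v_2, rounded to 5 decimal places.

Pv0 = (11.000000, 9.000000); divide by 11.000000 → v1 = (1.000000, 0.818182)
Pv1 = (6.090909, 4.454545); divide by 6.090909 → v2 = (1.000000, 0.731343)
Requested entry of v2: 49/67 = 0.73134

0.73134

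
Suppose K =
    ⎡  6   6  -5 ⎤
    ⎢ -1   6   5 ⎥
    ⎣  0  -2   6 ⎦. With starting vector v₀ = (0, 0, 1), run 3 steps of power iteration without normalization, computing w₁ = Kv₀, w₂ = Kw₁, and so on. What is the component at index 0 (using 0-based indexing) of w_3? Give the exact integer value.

80

w1 = Kv₀ = (6·0 + 6·0 + (-5)·1; (-1)·0 + 6·0 + 5·1; 0·0 + (-2)·0 + 6·1) = (-5, 5, 6)
w2 = Kw1 = (6·(-5) + 6·5 + (-5)·6; (-1)·(-5) + 6·5 + 5·6; 0·(-5) + (-2)·5 + 6·6) = (-30, 65, 26)
w3 = Kw2 = (80, 550, 26)
The requested component of w3 is 80.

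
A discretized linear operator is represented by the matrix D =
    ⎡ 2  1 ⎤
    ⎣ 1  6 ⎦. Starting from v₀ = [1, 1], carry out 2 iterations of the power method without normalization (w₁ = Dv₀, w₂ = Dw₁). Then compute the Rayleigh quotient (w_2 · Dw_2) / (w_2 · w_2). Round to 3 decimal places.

w1 = Dv₀ = (2·1 + 1·1; 1·1 + 6·1) = (3, 7)
w2 = Dw1 = (2·3 + 1·7; 1·3 + 6·7) = (13, 45)
Dw2 = (71, 283)
w2·Dw2 = 13·71 + 45·283 = 13658; w2·w2 = 13·13 + 45·45 = 2194
λ ≈ 13658/2194 = 6.225

λ ≈ 6.225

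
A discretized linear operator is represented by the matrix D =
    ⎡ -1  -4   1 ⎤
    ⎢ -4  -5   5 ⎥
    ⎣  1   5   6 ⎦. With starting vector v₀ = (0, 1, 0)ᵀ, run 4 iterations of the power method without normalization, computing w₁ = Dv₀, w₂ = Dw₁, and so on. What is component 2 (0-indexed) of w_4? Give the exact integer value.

w1 = Dv₀ = ((-1)·0 + (-4)·1 + 1·0; (-4)·0 + (-5)·1 + 5·0; 1·0 + 5·1 + 6·0) = (-4, -5, 5)
w2 = Dw1 = ((-1)·(-4) + (-4)·(-5) + 1·5; (-4)·(-4) + (-5)·(-5) + 5·5; 1·(-4) + 5·(-5) + 6·5) = (29, 66, 1)
w3 = Dw2 = (-292, -441, 365)
w4 = Dw3 = (2421, 5198, -307)
The requested component of w4 is -307.

-307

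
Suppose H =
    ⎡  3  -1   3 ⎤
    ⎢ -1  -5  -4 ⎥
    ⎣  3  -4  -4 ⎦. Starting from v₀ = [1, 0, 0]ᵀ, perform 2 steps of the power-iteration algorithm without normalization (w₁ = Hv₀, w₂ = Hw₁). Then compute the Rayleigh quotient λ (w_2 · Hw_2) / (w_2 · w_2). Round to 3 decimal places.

λ ≈ 2.496

w1 = Hv₀ = (3, -1, 3)
w2 = Hw1 = (19, -10, 1)
Hw2 = (70, 27, 93)
w2·Hw2 = 19·70 + (-10)·27 + 1·93 = 1153; w2·w2 = 19·19 + (-10)·(-10) + 1·1 = 462
λ ≈ 1153/462 = 2.496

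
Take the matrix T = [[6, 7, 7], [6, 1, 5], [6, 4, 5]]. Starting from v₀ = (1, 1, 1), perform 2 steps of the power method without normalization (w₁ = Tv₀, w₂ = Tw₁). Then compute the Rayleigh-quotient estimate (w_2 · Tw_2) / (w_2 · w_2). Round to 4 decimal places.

w1 = Tv₀ = (6·1 + 7·1 + 7·1; 6·1 + 1·1 + 5·1; 6·1 + 4·1 + 5·1) = (20, 12, 15)
w2 = Tw1 = (6·20 + 7·12 + 7·15; 6·20 + 1·12 + 5·15; 6·20 + 4·12 + 5·15) = (309, 207, 243)
Tw2 = (5004, 3276, 3897)
w2·Tw2 = 309·5004 + 207·3276 + 243·3897 = 3171339; w2·w2 = 309·309 + 207·207 + 243·243 = 197379
λ ≈ 3171339/197379 = 16.0673

16.0673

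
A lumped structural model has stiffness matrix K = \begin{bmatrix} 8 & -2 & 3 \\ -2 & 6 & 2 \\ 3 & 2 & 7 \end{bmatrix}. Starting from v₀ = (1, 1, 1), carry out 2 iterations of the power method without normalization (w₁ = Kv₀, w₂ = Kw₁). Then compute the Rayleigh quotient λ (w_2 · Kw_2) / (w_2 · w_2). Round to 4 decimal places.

w1 = Kv₀ = (8·1 + (-2)·1 + 3·1; (-2)·1 + 6·1 + 2·1; 3·1 + 2·1 + 7·1) = (9, 6, 12)
w2 = Kw1 = (8·9 + (-2)·6 + 3·12; (-2)·9 + 6·6 + 2·12; 3·9 + 2·6 + 7·12) = (96, 42, 123)
Kw2 = (1053, 306, 1233)
w2·Kw2 = 96·1053 + 42·306 + 123·1233 = 265599; w2·w2 = 96·96 + 42·42 + 123·123 = 26109
λ ≈ 265599/26109 = 10.1727

10.1727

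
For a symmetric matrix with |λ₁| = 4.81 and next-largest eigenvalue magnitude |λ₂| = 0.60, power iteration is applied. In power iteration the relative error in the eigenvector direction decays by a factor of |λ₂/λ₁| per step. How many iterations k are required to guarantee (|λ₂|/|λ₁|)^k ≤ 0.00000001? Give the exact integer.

|λ₂/λ₁| = 0.60/4.81 = 0.12474
Need k ≥ ln(0.00000001) / ln(0.12474) = -18.4207 / -2.0815 ≈ 8.850
Smallest integer k satisfying the bound: 9

9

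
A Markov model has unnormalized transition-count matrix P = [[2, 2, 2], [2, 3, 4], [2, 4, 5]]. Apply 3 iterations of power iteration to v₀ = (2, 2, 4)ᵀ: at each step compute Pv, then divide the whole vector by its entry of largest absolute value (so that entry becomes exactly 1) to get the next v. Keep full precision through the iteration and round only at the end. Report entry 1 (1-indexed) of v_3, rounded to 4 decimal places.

Pv0 = (16.00000, 26.00000, 32.00000); divide by 32.00000 → v1 = (0.50000, 0.81250, 1.00000)
Pv1 = (4.62500, 7.43750, 9.25000); divide by 9.25000 → v2 = (0.50000, 0.80405, 1.00000)
Pv2 = (4.60811, 7.41216, 9.21622); divide by 9.21622 → v3 = (0.50000, 0.80425, 1.00000)
Requested entry of v3: 1364/2728 = 0.5000

0.5000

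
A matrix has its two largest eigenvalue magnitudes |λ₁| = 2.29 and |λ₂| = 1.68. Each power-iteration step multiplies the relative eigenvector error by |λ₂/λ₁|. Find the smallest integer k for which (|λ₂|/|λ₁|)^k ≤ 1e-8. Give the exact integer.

|λ₂/λ₁| = 1.68/2.29 = 0.73362
Need k ≥ ln(1e-8) / ln(0.73362) = -18.4207 / -0.3098 ≈ 59.468
Smallest integer k satisfying the bound: 60

60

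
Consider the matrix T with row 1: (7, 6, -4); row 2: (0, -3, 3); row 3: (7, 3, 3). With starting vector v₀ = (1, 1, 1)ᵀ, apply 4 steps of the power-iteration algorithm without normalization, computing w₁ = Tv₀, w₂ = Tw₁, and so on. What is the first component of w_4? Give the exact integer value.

w1 = Tv₀ = (9, 0, 13)
w2 = Tw1 = (11, 39, 102)
w3 = Tw2 = (-97, 189, 500)
w4 = Tw3 = (-1545, 933, 1388)
The requested component of w4 is -1545.

-1545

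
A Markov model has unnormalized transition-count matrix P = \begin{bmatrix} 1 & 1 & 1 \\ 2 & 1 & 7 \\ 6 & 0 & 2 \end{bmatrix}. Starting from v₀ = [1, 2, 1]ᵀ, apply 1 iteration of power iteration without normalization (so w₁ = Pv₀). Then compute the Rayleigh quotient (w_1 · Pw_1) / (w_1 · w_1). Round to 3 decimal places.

6.154

w1 = Pv₀ = (4, 11, 8)
Pw1 = (23, 75, 40)
w1·Pw1 = 4·23 + 11·75 + 8·40 = 1237; w1·w1 = 4·4 + 11·11 + 8·8 = 201
λ ≈ 1237/201 = 6.154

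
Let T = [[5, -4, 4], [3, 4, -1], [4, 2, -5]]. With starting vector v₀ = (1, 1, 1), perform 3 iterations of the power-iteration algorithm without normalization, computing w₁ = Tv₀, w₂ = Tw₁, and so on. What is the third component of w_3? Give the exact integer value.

w1 = Tv₀ = (5, 6, 1)
w2 = Tw1 = (5, 38, 27)
w3 = Tw2 = (-19, 140, -39)
The requested component of w3 is -39.

-39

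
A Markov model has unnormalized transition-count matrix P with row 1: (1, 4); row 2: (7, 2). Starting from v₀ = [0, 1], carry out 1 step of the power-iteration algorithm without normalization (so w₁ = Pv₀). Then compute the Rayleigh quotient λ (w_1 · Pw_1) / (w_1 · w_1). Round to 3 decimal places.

λ ≈ 5.600

w1 = Pv₀ = (1·0 + 4·1; 7·0 + 2·1) = (4, 2)
Pw1 = (12, 32)
w1·Pw1 = 4·12 + 2·32 = 112; w1·w1 = 4·4 + 2·2 = 20
λ ≈ 112/20 = 5.600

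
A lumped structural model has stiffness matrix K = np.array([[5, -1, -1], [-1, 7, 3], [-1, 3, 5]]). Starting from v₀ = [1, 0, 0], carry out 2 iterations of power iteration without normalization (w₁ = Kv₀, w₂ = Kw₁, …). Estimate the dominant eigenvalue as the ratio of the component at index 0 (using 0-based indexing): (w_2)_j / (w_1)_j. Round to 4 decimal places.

5.4000

w1 = Kv₀ = (5, -1, -1)
w2 = Kw1 = (27, -15, -13)
Ratio at component: 27 / 5 = 5.4000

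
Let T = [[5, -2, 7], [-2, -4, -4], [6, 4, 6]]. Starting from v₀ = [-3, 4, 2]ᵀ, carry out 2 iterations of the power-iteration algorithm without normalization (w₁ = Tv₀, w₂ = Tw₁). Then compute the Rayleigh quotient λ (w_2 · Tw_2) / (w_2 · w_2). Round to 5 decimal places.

w1 = Tv₀ = (5·(-3) + (-2)·4 + 7·2; (-2)·(-3) + (-4)·4 + (-4)·2; 6·(-3) + 4·4 + 6·2) = (-9, -18, 10)
w2 = Tw1 = (5·(-9) + (-2)·(-18) + 7·10; (-2)·(-9) + (-4)·(-18) + (-4)·10; 6·(-9) + 4·(-18) + 6·10) = (61, 50, -66)
Tw2 = (-257, -58, 170)
w2·Tw2 = 61·(-257) + 50·(-58) + (-66)·170 = -29797; w2·w2 = 61·61 + 50·50 + (-66)·(-66) = 10577
λ ≈ -29797/10577 = -2.81715

λ ≈ -2.81715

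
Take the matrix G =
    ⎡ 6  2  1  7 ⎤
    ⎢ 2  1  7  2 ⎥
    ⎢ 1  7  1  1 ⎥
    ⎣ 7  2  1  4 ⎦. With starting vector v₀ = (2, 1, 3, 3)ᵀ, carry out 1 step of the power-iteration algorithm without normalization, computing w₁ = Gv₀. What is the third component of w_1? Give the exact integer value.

15

w1 = Gv₀ = (6·2 + 2·1 + 1·3 + 7·3; 2·2 + 1·1 + 7·3 + 2·3; 1·2 + 7·1 + 1·3 + 1·3; 7·2 + 2·1 + 1·3 + 4·3) = (38, 32, 15, 31)
The requested component of w1 is 15.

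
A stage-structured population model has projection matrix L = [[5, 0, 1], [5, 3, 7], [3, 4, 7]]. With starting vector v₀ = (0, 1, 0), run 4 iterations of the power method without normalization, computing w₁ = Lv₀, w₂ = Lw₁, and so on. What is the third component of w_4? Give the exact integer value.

w1 = Lv₀ = (0, 3, 4)
w2 = Lw1 = (4, 37, 40)
w3 = Lw2 = (60, 411, 440)
w4 = Lw3 = (740, 4613, 4904)
The requested component of w4 is 4904.

4904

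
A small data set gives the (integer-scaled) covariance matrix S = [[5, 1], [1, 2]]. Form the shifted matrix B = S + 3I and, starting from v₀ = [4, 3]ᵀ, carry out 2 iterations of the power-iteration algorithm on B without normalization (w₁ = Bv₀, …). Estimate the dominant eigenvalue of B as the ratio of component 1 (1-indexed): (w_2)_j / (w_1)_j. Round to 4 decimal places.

μ ≈ 8.5429

B = S + 3I has rows (8, 1); (1, 5)
w1 = Bv₀ = (8·4 + 1·3; 1·4 + 5·3) = (35, 19)
w2 = Bw1 = (8·35 + 1·19; 1·35 + 5·19) = (299, 130)
Ratio: 299/35 = 8.5429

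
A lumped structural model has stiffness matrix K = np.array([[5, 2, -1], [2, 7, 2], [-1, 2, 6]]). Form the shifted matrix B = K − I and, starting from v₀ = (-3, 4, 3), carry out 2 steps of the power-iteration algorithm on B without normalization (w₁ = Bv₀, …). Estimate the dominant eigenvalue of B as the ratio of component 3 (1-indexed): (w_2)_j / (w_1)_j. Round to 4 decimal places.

B = K − I has rows (4, 2, -1); (2, 6, 2); (-1, 2, 5)
w1 = Bv₀ = (4·(-3) + 2·4 + (-1)·3; 2·(-3) + 6·4 + 2·3; (-1)·(-3) + 2·4 + 5·3) = (-7, 24, 26)
w2 = Bw1 = (4·(-7) + 2·24 + (-1)·26; 2·(-7) + 6·24 + 2·26; (-1)·(-7) + 2·24 + 5·26) = (-6, 182, 185)
Ratio: 185/26 = 7.1154

μ ≈ 7.1154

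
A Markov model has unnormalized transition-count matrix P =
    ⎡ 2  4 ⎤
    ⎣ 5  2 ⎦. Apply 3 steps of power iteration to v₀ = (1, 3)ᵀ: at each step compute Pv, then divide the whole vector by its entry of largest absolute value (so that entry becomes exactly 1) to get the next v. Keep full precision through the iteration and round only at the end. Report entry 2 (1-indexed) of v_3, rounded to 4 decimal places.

Pv0 = (14.00000, 11.00000); divide by 14.00000 → v1 = (1.00000, 0.78571)
Pv1 = (5.14286, 6.57143); divide by 6.57143 → v2 = (0.78261, 1.00000)
Pv2 = (5.56522, 5.91304); divide by 5.91304 → v3 = (0.94118, 1.00000)
Requested entry of v3: 544/544 = 1.0000

1.0000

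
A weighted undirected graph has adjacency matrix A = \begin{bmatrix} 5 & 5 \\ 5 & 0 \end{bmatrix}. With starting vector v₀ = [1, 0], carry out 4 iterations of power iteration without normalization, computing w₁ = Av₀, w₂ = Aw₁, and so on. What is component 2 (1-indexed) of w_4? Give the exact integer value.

w1 = Av₀ = (5, 5)
w2 = Aw1 = (50, 25)
w3 = Aw2 = (375, 250)
w4 = Aw3 = (3125, 1875)
The requested component of w4 is 1875.

1875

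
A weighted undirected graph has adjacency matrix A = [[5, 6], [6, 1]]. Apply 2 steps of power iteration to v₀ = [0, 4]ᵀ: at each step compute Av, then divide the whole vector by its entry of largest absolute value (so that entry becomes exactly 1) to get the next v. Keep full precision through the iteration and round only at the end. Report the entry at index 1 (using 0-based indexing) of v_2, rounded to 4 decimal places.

Av0 = (24.00000, 4.00000); divide by 24.00000 → v1 = (1.00000, 0.16667)
Av1 = (6.00000, 6.16667); divide by 6.16667 → v2 = (0.97297, 1.00000)
Requested entry of v2: 148/148 = 1.0000

1.0000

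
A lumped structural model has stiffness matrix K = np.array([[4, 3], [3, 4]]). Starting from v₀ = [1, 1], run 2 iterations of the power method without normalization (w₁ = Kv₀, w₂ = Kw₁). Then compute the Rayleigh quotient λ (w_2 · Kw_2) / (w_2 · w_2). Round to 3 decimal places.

7.000

w1 = Kv₀ = (4·1 + 3·1; 3·1 + 4·1) = (7, 7)
w2 = Kw1 = (4·7 + 3·7; 3·7 + 4·7) = (49, 49)
Kw2 = (343, 343)
w2·Kw2 = 49·343 + 49·343 = 33614; w2·w2 = 49·49 + 49·49 = 4802
λ ≈ 33614/4802 = 7.000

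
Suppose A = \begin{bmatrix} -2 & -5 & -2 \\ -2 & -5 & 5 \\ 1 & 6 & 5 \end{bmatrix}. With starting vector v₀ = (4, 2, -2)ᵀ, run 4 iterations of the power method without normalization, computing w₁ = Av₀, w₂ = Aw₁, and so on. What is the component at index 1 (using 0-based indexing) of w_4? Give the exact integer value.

w1 = Av₀ = (-14, -28, 6)
w2 = Aw1 = (156, 198, -152)
w3 = Aw2 = (-998, -2062, 584)
w4 = Aw3 = (11138, 15226, -10450)
The requested component of w4 is 15226.

15226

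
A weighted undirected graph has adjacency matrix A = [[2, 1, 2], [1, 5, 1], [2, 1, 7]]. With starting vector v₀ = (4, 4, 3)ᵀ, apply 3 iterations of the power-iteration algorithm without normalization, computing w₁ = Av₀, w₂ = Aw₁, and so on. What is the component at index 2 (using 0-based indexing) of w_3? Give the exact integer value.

2502

w1 = Av₀ = (2·4 + 1·4 + 2·3; 1·4 + 5·4 + 1·3; 2·4 + 1·4 + 7·3) = (18, 27, 33)
w2 = Aw1 = (2·18 + 1·27 + 2·33; 1·18 + 5·27 + 1·33; 2·18 + 1·27 + 7·33) = (129, 186, 294)
w3 = Aw2 = (1032, 1353, 2502)
The requested component of w3 is 2502.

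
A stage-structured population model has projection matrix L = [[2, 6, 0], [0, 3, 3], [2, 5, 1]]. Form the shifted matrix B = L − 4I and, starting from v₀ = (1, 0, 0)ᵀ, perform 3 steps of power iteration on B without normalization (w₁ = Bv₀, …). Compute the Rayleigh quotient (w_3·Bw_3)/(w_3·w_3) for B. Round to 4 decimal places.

μ ≈ -5.7518

B = L − 4I has rows (-2, 6, 0); (0, -1, 3); (2, 5, -3)
w1 = Bv₀ = ((-2)·1 + 6·0 + 0·0; 0·1 + (-1)·0 + 3·0; 2·1 + 5·0 + (-3)·0) = (-2, 0, 2)
w2 = Bw1 = ((-2)·(-2) + 6·0 + 0·2; 0·(-2) + (-1)·0 + 3·2; 2·(-2) + 5·0 + (-3)·2) = (4, 6, -10)
w3 = Bw2 = (28, -36, 68)
Bw3 = (-272, 240, -328)
w3·Bw3 = -38560; w3·w3 = 6704; μ ≈ -38560/6704 = -5.7518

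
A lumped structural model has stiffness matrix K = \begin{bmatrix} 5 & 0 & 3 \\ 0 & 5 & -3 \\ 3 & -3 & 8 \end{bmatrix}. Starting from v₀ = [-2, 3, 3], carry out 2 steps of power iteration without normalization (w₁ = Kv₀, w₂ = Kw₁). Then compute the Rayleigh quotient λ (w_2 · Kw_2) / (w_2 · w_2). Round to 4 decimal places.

w1 = Kv₀ = (5·(-2) + 0·3 + 3·3; 0·(-2) + 5·3 + (-3)·3; 3·(-2) + (-3)·3 + 8·3) = (-1, 6, 9)
w2 = Kw1 = (5·(-1) + 0·6 + 3·9; 0·(-1) + 5·6 + (-3)·9; 3·(-1) + (-3)·6 + 8·9) = (22, 3, 51)
Kw2 = (263, -138, 465)
w2·Kw2 = 22·263 + 3·(-138) + 51·465 = 29087; w2·w2 = 22·22 + 3·3 + 51·51 = 3094
λ ≈ 29087/3094 = 9.4011

λ ≈ 9.4011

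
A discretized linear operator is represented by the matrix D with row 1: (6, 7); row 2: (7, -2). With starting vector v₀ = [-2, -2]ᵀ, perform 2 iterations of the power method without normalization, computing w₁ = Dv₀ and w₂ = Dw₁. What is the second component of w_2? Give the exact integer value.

-162

w1 = Dv₀ = (6·(-2) + 7·(-2); 7·(-2) + (-2)·(-2)) = (-26, -10)
w2 = Dw1 = (6·(-26) + 7·(-10); 7·(-26) + (-2)·(-10)) = (-226, -162)
The requested component of w2 is -162.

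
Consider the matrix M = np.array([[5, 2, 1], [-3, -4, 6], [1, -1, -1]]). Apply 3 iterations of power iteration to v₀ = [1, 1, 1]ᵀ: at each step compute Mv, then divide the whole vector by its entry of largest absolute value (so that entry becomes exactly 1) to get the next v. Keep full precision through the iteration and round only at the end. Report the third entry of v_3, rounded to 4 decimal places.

Mv0 = (8.00000, -1.00000, -1.00000); divide by 8.00000 → v1 = (1.00000, -0.12500, -0.12500)
Mv1 = (4.62500, -3.25000, 1.25000); divide by 4.62500 → v2 = (1.00000, -0.70270, 0.27027)
Mv2 = (3.86486, 1.43243, 1.43243); divide by 3.86486 → v3 = (1.00000, 0.37063, 0.37063)
Requested entry of v3: 53/143 = 0.3706

0.3706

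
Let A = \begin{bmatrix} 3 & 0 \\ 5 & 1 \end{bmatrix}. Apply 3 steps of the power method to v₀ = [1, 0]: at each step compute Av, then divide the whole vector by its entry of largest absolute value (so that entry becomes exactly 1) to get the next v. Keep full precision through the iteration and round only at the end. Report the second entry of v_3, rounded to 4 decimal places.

Av0 = (3.00000, 5.00000); divide by 5.00000 → v1 = (0.60000, 1.00000)
Av1 = (1.80000, 4.00000); divide by 4.00000 → v2 = (0.45000, 1.00000)
Av2 = (1.35000, 3.25000); divide by 3.25000 → v3 = (0.41538, 1.00000)
Requested entry of v3: 65/65 = 1.0000

1.0000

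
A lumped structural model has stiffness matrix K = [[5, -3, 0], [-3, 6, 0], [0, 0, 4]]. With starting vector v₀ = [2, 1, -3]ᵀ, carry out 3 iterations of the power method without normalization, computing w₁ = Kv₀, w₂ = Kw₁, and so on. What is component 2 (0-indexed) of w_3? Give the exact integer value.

-192

w1 = Kv₀ = (5·2 + (-3)·1 + 0·(-3); (-3)·2 + 6·1 + 0·(-3); 0·2 + 0·1 + 4·(-3)) = (7, 0, -12)
w2 = Kw1 = (5·7 + (-3)·0 + 0·(-12); (-3)·7 + 6·0 + 0·(-12); 0·7 + 0·0 + 4·(-12)) = (35, -21, -48)
w3 = Kw2 = (238, -231, -192)
The requested component of w3 is -192.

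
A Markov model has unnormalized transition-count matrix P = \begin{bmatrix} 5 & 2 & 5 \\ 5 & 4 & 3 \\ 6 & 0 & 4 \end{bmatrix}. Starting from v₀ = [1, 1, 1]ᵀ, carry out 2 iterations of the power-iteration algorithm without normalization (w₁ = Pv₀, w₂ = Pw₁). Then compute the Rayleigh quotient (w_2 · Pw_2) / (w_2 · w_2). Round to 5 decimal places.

λ ≈ 11.24318

w1 = Pv₀ = (5·1 + 2·1 + 5·1; 5·1 + 4·1 + 3·1; 6·1 + 0·1 + 4·1) = (12, 12, 10)
w2 = Pw1 = (5·12 + 2·12 + 5·10; 5·12 + 4·12 + 3·10; 6·12 + 0·12 + 4·10) = (134, 138, 112)
Pw2 = (1506, 1558, 1252)
w2·Pw2 = 134·1506 + 138·1558 + 112·1252 = 557032; w2·w2 = 134·134 + 138·138 + 112·112 = 49544
λ ≈ 557032/49544 = 11.24318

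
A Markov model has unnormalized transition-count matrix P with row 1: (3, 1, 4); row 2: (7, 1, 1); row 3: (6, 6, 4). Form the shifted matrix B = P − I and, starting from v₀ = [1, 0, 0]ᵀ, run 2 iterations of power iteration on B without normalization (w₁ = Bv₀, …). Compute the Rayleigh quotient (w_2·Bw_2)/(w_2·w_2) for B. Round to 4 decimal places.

8.6477

B = P − I has rows (2, 1, 4); (7, 0, 1); (6, 6, 3)
w1 = Bv₀ = (2·1 + 1·0 + 4·0; 7·1 + 0·0 + 1·0; 6·1 + 6·0 + 3·0) = (2, 7, 6)
w2 = Bw1 = (2·2 + 1·7 + 4·6; 7·2 + 0·7 + 1·6; 6·2 + 6·7 + 3·6) = (35, 20, 72)
Bw2 = (378, 317, 546)
w2·Bw2 = 58882; w2·w2 = 6809; μ ≈ 58882/6809 = 8.6477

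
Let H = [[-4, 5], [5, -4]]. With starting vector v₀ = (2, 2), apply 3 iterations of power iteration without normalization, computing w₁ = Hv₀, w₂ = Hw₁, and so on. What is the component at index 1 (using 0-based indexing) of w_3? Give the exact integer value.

2

w1 = Hv₀ = ((-4)·2 + 5·2; 5·2 + (-4)·2) = (2, 2)
w2 = Hw1 = ((-4)·2 + 5·2; 5·2 + (-4)·2) = (2, 2)
w3 = Hw2 = (2, 2)
The requested component of w3 is 2.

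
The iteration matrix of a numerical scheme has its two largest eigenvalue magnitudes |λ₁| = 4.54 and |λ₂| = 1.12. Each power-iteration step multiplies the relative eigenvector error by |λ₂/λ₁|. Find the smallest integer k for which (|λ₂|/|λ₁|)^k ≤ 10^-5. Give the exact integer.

9

|λ₂/λ₁| = 1.12/4.54 = 0.24670
Need k ≥ ln(10^-5) / ln(0.24670) = -11.5129 / -1.3996 ≈ 8.226
Smallest integer k satisfying the bound: 9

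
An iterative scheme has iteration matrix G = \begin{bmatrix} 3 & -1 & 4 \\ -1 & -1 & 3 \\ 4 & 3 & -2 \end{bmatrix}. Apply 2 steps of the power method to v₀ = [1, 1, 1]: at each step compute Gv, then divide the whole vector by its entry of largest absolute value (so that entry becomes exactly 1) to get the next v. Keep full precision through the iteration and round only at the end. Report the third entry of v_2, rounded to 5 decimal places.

0.45946

Gv0 = (6.000000, 1.000000, 5.000000); divide by 6.000000 → v1 = (1.000000, 0.166667, 0.833333)
Gv1 = (6.166667, 1.333333, 2.833333); divide by 6.166667 → v2 = (1.000000, 0.216216, 0.459459)
Requested entry of v2: 17/37 = 0.45946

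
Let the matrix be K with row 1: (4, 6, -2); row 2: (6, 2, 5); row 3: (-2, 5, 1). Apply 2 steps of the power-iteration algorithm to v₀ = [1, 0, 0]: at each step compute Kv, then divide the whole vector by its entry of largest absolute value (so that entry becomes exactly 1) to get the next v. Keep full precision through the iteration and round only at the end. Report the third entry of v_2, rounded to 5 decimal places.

Kv0 = (4.000000, 6.000000, -2.000000); divide by 6.000000 → v1 = (0.666667, 1.000000, -0.333333)
Kv1 = (9.333333, 4.333333, 3.333333); divide by 9.333333 → v2 = (1.000000, 0.464286, 0.357143)
Requested entry of v2: 20/56 = 0.35714

0.35714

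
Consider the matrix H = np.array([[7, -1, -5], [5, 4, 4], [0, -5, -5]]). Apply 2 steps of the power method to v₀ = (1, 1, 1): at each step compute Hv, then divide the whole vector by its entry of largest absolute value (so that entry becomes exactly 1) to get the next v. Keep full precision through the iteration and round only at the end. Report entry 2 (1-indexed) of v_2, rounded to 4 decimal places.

0.3864

Hv0 = (1.00000, 13.00000, -10.00000); divide by 13.00000 → v1 = (0.07692, 1.00000, -0.76923)
Hv1 = (3.38462, 1.30769, -1.15385); divide by 3.38462 → v2 = (1.00000, 0.38636, -0.34091)
Requested entry of v2: 17/44 = 0.3864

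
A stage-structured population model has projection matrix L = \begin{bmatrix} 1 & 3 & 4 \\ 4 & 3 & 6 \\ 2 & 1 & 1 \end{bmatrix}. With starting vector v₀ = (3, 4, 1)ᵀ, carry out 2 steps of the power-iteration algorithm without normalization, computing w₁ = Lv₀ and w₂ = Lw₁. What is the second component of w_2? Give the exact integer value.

w1 = Lv₀ = (1·3 + 3·4 + 4·1; 4·3 + 3·4 + 6·1; 2·3 + 1·4 + 1·1) = (19, 30, 11)
w2 = Lw1 = (1·19 + 3·30 + 4·11; 4·19 + 3·30 + 6·11; 2·19 + 1·30 + 1·11) = (153, 232, 79)
The requested component of w2 is 232.

232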